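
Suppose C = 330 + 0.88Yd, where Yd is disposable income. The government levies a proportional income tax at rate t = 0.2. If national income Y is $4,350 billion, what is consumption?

C = 3392.4

Yd = (1 − 0.2)(4350) = 0.8(4350) = 3480
C = 330 + 0.88(3480) = 330 + 3062.4 = 3392.4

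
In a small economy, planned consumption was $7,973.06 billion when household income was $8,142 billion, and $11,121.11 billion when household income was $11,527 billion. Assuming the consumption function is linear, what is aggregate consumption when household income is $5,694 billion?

C = 5696.42

MPC = (11121.11 − 7973.06)/(11527 − 8142) = 3148.05/3385 = 0.93
a = 7973.06 − 0.93(8142) = 7973.06 − 7572.06 = 401
C = 401 + 0.93(5694) = 401 + 5295.42 = 5696.42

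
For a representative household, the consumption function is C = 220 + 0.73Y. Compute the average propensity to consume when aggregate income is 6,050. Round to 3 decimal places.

APC = 0.766

C = 220 + 0.73(6050) = 4636.5
APC = C/Y = 4636.5/6050 = 0.766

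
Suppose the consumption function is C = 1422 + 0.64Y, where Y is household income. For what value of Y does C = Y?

At break-even, C = Y: 1422 + 0.64Y = Y
0.36Y = 1422, so Y = 1422/0.36 = 3950

Y = 3950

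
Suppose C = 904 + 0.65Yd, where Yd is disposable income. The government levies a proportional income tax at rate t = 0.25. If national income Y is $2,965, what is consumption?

C = 2349.4375

Yd = (1 − 0.25)(2965) = 0.75(2965) = 2223.75
C = 904 + 0.65(2223.75) = 904 + 1445.4375 = 2349.4375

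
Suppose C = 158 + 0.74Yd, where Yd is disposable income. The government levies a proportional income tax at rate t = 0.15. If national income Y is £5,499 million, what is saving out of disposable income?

S = 1057.279

Yd = (1 − 0.15)(5499) = 0.85(5499) = 4674.15
C = 158 + 0.74(4674.15) = 158 + 3458.871 = 3616.871
S = Yd − C = 4674.15 − 3616.871 = 1057.279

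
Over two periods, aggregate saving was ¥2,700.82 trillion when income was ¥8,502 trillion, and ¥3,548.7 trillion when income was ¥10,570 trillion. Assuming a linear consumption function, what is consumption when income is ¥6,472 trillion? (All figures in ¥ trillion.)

MPS = ΔS/ΔY = (3548.7 − 2700.82)/(10570 − 8502) = 847.88/2068 = 0.41
MPC = 1 − MPS = 0.59
Autonomous saving = 2700.82 − 0.41(8502) = -785, so a = 785
C = 785 + 0.59(6472) = 785 + 3818.48 = 4603.48

C = 4603.48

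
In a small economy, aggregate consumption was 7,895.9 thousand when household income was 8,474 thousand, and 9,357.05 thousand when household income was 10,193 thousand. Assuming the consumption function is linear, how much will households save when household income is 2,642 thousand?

S = -296.7

MPC = (9357.05 − 7895.9)/(10193 − 8474) = 1461.15/1719 = 0.85
a = 7895.9 − 0.85(8474) = 7895.9 − 7202.9 = 693
C = 693 + 0.85(2642) = 2938.7
S = 2642 − 2938.7 = -296.7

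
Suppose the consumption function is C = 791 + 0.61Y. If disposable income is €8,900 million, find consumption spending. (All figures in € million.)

C = 791 + 0.61(8900) = 791 + 5429 = 6220

C = 6220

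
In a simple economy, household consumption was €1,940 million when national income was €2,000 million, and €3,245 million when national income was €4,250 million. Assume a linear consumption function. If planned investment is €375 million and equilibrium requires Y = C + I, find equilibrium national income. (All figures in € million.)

Y = 2750

MPC = (3245 − 1940)/(4250 − 2000) = 1305/2250 = 0.58
a = 1940 − 0.58(2000) = 780
Equilibrium: Y = 780 + 0.58Y + 375
0.42Y = 1155, so Y = 1155/0.42 = 2750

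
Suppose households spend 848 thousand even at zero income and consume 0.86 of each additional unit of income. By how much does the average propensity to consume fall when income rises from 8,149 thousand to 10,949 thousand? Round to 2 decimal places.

ΔAPC = 0.03

At Y = 8149: C = 848 + 0.86(8149) = 7856.14, APC = 7856.14/8149 = 0.964
At Y = 10949: C = 10264.14, APC = 10264.14/10949 = 0.937
Fall in APC = 0.964 − 0.937 = 0.027 ≈ 0.03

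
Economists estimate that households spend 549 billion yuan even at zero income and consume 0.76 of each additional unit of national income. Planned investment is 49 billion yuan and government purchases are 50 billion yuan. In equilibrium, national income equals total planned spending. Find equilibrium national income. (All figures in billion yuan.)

Y = C + I + G = 549 + 0.76Y + 49 + 50
Y − 0.76Y = 648
0.24Y = 648, so Y = 648/0.24 = 2700

Y = 2700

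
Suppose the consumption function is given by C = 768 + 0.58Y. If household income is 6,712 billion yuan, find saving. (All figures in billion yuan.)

C = 768 + 0.58(6712) = 768 + 3892.96 = 4660.96
S = Y − C = 6712 − 4660.96 = 2051.04

S = 2051.04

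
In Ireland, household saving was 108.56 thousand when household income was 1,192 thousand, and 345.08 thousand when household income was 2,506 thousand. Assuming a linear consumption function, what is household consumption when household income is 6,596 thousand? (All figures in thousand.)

C = 5514.72

MPS = ΔS/ΔY = (345.08 − 108.56)/(2506 − 1192) = 236.52/1314 = 0.18
MPC = 1 − MPS = 0.82
Autonomous saving = 108.56 − 0.18(1192) = -106, so a = 106
C = 106 + 0.82(6596) = 106 + 5408.72 = 5514.72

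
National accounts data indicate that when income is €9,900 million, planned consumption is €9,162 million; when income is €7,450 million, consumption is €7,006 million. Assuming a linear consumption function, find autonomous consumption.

MPC = ΔC/ΔY = (9162 − 7006)/(9900 − 7450) = 2156/2450 = 0.88
a = C − MPC·Y = 7006 − 0.88(7450) = 7006 − 6556 = 450

a = 450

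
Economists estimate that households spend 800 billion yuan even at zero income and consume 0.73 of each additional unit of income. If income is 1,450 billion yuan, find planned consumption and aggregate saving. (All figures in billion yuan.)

C = 800 + 0.73(1450) = 800 + 1058.5 = 1858.5
S = Y − C = 1450 − 1858.5 = -408.5

C = 1858.5; S = -408.5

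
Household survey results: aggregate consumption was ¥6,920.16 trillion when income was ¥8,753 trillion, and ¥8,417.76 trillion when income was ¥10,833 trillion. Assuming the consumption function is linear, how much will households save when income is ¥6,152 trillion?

MPC = (8417.76 − 6920.16)/(10833 − 8753) = 1497.6/2080 = 0.72
a = 6920.16 − 0.72(8753) = 6920.16 − 6302.16 = 618
C = 618 + 0.72(6152) = 5047.44
S = 6152 − 5047.44 = 1104.56

S = 1104.56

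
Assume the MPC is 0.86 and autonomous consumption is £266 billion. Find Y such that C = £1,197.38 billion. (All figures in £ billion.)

Y = 1083

266 + 0.86Y = 1197.38
0.86Y = 931.38, so Y = 931.38/0.86 = 1083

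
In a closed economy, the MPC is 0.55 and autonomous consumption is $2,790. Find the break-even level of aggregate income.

Y = 6200

At break-even, C = Y: 2790 + 0.55Y = Y
0.45Y = 2790, so Y = 2790/0.45 = 6200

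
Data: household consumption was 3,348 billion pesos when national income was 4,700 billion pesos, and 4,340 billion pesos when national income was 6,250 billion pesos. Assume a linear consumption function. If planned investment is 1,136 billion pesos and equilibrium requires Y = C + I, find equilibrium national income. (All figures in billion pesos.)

Y = 4100

MPC = (4340 − 3348)/(6250 − 4700) = 992/1550 = 0.64
a = 3348 − 0.64(4700) = 340
Equilibrium: Y = 340 + 0.64Y + 1136
0.36Y = 1476, so Y = 1476/0.36 = 4100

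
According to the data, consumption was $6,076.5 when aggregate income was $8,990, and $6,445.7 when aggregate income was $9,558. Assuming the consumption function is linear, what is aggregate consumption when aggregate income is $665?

MPC = (6445.7 − 6076.5)/(9558 − 8990) = 369.2/568 = 0.65
a = 6076.5 − 0.65(8990) = 6076.5 − 5843.5 = 233
C = 233 + 0.65(665) = 233 + 432.25 = 665.25

C = 665.25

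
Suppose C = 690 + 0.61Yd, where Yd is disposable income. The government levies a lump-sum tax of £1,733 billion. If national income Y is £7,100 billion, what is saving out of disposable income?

Yd = Y − T = 7100 − 1733 = 5367
C = 690 + 0.61(5367) = 690 + 3273.87 = 3963.87
S = Yd − C = 5367 − 3963.87 = 1403.13

S = 1403.13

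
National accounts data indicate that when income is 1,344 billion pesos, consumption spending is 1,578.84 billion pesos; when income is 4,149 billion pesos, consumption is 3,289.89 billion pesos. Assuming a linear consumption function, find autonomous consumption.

a = 759

MPC = ΔC/ΔY = (3289.89 − 1578.84)/(4149 − 1344) = 1711.05/2805 = 0.61
a = C − MPC·Y = 1578.84 − 0.61(1344) = 1578.84 − 819.84 = 759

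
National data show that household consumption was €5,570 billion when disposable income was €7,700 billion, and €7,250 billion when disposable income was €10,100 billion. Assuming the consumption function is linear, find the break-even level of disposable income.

Y = 600

MPC = (7250 − 5570)/(10100 − 7700) = 1680/2400 = 0.7
a = 5570 − 0.7(7700) = 5570 − 5390 = 180
Break-even: Y = a/(1−MPC) = 180/0.3 = 600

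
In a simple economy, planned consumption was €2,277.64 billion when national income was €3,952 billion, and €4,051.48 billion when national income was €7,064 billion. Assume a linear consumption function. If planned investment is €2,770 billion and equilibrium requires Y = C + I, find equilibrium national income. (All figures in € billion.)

Y = 6500

MPC = (4051.48 − 2277.64)/(7064 − 3952) = 1773.84/3112 = 0.57
a = 2277.64 − 0.57(3952) = 25
Equilibrium: Y = 25 + 0.57Y + 2770
0.43Y = 2795, so Y = 2795/0.43 = 6500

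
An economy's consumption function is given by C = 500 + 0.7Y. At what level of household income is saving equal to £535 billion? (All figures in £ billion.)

Y = 3450

S = Y − C = -500 + 0.3Y
-500 + 0.3Y = 535, so 0.3Y = 1035 and Y = 3450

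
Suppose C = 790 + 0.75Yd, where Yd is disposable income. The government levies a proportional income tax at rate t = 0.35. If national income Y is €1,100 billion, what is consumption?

Yd = (1 − 0.35)(1100) = 0.65(1100) = 715
C = 790 + 0.75(715) = 790 + 536.25 = 1326.25

C = 1326.25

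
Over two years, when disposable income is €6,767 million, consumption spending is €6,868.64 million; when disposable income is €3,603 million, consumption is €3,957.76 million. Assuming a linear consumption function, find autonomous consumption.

a = 643

MPC = ΔC/ΔY = (6868.64 − 3957.76)/(6767 − 3603) = 2910.88/3164 = 0.92
a = C − MPC·Y = 3957.76 − 0.92(3603) = 3957.76 − 3314.76 = 643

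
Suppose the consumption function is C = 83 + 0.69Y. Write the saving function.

S = Y − C = Y − (83 + 0.69Y) = -83 + (1 − 0.69)Y

S = -83 + 0.31Y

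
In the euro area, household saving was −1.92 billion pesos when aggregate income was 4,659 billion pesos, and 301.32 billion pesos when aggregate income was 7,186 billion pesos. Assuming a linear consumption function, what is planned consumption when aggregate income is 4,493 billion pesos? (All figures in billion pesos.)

C = 4514.84

MPS = ΔS/ΔY = (301.32 − (-1.92))/(7186 − 4659) = 303.24/2527 = 0.12
MPC = 1 − MPS = 0.88
Autonomous saving = -1.92 − 0.12(4659) = -561, so a = 561
C = 561 + 0.88(4493) = 561 + 3953.84 = 4514.84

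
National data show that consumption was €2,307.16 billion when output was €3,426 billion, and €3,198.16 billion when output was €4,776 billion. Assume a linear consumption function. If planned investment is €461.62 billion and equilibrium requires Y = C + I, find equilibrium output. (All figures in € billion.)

MPC = (3198.16 − 2307.16)/(4776 − 3426) = 891/1350 = 0.66
a = 2307.16 − 0.66(3426) = 46
Equilibrium: Y = 46 + 0.66Y + 461.62
0.34Y = 507.62, so Y = 507.62/0.34 = 1493

Y = 1493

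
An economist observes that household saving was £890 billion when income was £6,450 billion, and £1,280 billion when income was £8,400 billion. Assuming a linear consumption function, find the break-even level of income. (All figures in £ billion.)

Y = 2000

MPS = ΔS/ΔY = (1280 − 890)/(8400 − 6450) = 390/1950 = 0.2
MPC = 1 − MPS = 0.8
From S(6450) = 890: −a + 0.2(6450) = 890, so a = 1290 − 890 = 400
Break-even (S = 0): Y = a/MPS = 400/0.2 = 2000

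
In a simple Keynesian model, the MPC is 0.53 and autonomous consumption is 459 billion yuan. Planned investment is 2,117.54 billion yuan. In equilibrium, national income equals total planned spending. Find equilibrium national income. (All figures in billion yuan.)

Y = 5482

Y = C + I = 459 + 0.53Y + 2117.54
Y − 0.53Y = 2576.54
0.47Y = 2576.54, so Y = 2576.54/0.47 = 5482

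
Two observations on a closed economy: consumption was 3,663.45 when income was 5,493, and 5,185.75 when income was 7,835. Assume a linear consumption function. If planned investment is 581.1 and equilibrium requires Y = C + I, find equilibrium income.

Y = 1926

MPC = (5185.75 − 3663.45)/(7835 − 5493) = 1522.3/2342 = 0.65
a = 3663.45 − 0.65(5493) = 93
Equilibrium: Y = 93 + 0.65Y + 581.1
0.35Y = 674.1, so Y = 674.1/0.35 = 1926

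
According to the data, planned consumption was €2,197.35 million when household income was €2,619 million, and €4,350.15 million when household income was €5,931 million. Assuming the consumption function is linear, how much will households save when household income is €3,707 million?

MPC = (4350.15 − 2197.35)/(5931 − 2619) = 2152.8/3312 = 0.65
a = 2197.35 − 0.65(2619) = 2197.35 − 1702.35 = 495
C = 495 + 0.65(3707) = 2904.55
S = 3707 − 2904.55 = 802.45

S = 802.45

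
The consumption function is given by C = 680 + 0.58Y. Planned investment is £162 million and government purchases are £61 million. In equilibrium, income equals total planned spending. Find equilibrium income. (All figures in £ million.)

Y = C + I + G = 680 + 0.58Y + 162 + 61
Y − 0.58Y = 903
0.42Y = 903, so Y = 903/0.42 = 2150

Y = 2150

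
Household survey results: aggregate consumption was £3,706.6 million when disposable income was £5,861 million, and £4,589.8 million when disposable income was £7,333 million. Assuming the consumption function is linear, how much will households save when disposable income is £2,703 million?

S = 891.2

MPC = (4589.8 − 3706.6)/(7333 − 5861) = 883.2/1472 = 0.6
a = 3706.6 − 0.6(5861) = 3706.6 − 3516.6 = 190
C = 190 + 0.6(2703) = 1811.8
S = 2703 − 1811.8 = 891.2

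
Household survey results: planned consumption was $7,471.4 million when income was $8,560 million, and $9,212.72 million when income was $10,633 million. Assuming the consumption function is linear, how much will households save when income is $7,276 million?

S = 883.16

MPC = (9212.72 − 7471.4)/(10633 − 8560) = 1741.32/2073 = 0.84
a = 7471.4 − 0.84(8560) = 7471.4 − 7190.4 = 281
C = 281 + 0.84(7276) = 6392.84
S = 7276 − 6392.84 = 883.16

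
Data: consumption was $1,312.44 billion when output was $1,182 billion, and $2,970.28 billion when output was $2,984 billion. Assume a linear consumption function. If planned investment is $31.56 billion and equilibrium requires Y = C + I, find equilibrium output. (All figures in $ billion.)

Y = 3207

MPC = (2970.28 − 1312.44)/(2984 − 1182) = 1657.84/1802 = 0.92
a = 1312.44 − 0.92(1182) = 225
Equilibrium: Y = 225 + 0.92Y + 31.56
0.08Y = 256.56, so Y = 256.56/0.08 = 3207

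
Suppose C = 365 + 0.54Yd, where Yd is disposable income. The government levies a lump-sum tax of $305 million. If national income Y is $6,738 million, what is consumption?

C = 3838.82

Yd = Y − T = 6738 − 305 = 6433
C = 365 + 0.54(6433) = 365 + 3473.82 = 3838.82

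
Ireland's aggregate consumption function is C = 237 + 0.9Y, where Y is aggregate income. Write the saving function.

S = Y − C = Y − (237 + 0.9Y) = -237 + (1 − 0.9)Y

S = -237 + 0.1Y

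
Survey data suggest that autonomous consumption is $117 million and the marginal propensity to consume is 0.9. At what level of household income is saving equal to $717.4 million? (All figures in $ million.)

S = Y − C = -117 + 0.1Y
-117 + 0.1Y = 717.4, so 0.1Y = 834.4 and Y = 8344

Y = 8344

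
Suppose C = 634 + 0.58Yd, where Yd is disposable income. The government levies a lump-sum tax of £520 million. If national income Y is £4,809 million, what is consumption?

Yd = Y − T = 4809 − 520 = 4289
C = 634 + 0.58(4289) = 634 + 2487.62 = 3121.62

C = 3121.62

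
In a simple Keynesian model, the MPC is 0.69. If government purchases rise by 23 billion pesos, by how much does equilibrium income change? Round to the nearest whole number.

The multiplier is 1/(1 − MPC) = 1/0.31.
ΔY = 23/0.31 = 74.19 ≈ 74

ΔY ≈ 74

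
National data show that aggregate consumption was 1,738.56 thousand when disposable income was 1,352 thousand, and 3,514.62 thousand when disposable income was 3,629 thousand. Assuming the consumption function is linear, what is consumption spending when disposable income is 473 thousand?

C = 1052.94

MPC = (3514.62 − 1738.56)/(3629 − 1352) = 1776.06/2277 = 0.78
a = 1738.56 − 0.78(1352) = 1738.56 − 1054.56 = 684
C = 684 + 0.78(473) = 684 + 368.94 = 1052.94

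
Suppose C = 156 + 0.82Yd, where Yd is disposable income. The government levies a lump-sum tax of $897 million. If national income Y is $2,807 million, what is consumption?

C = 1722.2

Yd = Y − T = 2807 − 897 = 1910
C = 156 + 0.82(1910) = 156 + 1566.2 = 1722.2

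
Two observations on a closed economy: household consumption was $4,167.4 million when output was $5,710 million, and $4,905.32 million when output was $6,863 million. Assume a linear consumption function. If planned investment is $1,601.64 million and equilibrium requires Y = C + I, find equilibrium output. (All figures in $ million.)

MPC = (4905.32 − 4167.4)/(6863 − 5710) = 737.92/1153 = 0.64
a = 4167.4 − 0.64(5710) = 513
Equilibrium: Y = 513 + 0.64Y + 1601.64
0.36Y = 2114.64, so Y = 2114.64/0.36 = 5874

Y = 5874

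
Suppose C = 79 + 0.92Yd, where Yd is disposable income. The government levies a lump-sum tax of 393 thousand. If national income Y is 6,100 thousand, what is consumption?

Yd = Y − T = 6100 − 393 = 5707
C = 79 + 0.92(5707) = 79 + 5250.44 = 5329.44

C = 5329.44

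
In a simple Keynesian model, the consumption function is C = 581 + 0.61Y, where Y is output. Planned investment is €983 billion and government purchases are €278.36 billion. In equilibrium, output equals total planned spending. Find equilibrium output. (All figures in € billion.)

Y = 4724

Y = C + I + G = 581 + 0.61Y + 983 + 278.36
Y − 0.61Y = 1842.36
0.39Y = 1842.36, so Y = 1842.36/0.39 = 4724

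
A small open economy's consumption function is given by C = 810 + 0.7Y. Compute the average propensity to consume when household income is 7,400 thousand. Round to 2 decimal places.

C = 810 + 0.7(7400) = 5990
APC = C/Y = 5990/7400 = 0.81

APC = 0.81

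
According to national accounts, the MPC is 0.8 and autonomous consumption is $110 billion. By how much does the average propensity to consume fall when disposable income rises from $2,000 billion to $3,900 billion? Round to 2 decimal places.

At Y = 2000: C = 110 + 0.8(2000) = 1710, APC = 1710/2000 = 0.855
At Y = 3900: C = 3230, APC = 3230/3900 = 0.828
Fall in APC = 0.855 − 0.828 = 0.027 ≈ 0.03

ΔAPC = 0.03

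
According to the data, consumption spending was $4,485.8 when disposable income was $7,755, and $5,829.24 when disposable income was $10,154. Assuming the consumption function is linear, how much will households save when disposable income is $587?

MPC = (5829.24 − 4485.8)/(10154 − 7755) = 1343.44/2399 = 0.56
a = 4485.8 − 0.56(7755) = 4485.8 − 4342.8 = 143
C = 143 + 0.56(587) = 471.72
S = 587 − 471.72 = 115.28

S = 115.28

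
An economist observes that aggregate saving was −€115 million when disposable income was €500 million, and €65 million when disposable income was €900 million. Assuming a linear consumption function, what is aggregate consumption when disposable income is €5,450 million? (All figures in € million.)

C = 3337.5

MPS = ΔS/ΔY = (65 − (-115))/(900 − 500) = 180/400 = 0.45
MPC = 1 − MPS = 0.55
Autonomous saving = -115 − 0.45(500) = -340, so a = 340
C = 340 + 0.55(5450) = 340 + 2997.5 = 3337.5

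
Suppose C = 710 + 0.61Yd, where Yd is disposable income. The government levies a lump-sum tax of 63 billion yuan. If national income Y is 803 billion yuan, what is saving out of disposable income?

S = -421.4

Yd = Y − T = 803 − 63 = 740
C = 710 + 0.61(740) = 710 + 451.4 = 1161.4
S = Yd − C = 740 − 1161.4 = -421.4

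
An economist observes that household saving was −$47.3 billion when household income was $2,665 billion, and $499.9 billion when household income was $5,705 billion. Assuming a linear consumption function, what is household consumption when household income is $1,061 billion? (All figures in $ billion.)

MPS = ΔS/ΔY = (499.9 − (-47.3))/(5705 − 2665) = 547.2/3040 = 0.18
MPC = 1 − MPS = 0.82
Autonomous saving = -47.3 − 0.18(2665) = -527, so a = 527
C = 527 + 0.82(1061) = 527 + 870.02 = 1397.02

C = 1397.02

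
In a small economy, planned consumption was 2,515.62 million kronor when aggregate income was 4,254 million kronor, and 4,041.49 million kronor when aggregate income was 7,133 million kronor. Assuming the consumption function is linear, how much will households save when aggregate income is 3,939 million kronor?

MPC = (4041.49 − 2515.62)/(7133 − 4254) = 1525.87/2879 = 0.53
a = 2515.62 − 0.53(4254) = 2515.62 − 2254.62 = 261
C = 261 + 0.53(3939) = 2348.67
S = 3939 − 2348.67 = 1590.33

S = 1590.33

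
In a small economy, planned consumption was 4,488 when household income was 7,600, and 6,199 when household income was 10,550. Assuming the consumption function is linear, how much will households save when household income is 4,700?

MPC = (6199 − 4488)/(10550 − 7600) = 1711/2950 = 0.58
a = 4488 − 0.58(7600) = 4488 − 4408 = 80
C = 80 + 0.58(4700) = 2806
S = 4700 − 2806 = 1894

S = 1894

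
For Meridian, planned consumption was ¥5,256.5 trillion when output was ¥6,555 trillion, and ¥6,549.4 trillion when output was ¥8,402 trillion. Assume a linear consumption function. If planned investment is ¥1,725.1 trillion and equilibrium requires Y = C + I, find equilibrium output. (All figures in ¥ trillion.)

Y = 7977

MPC = (6549.4 − 5256.5)/(8402 − 6555) = 1292.9/1847 = 0.7
a = 5256.5 − 0.7(6555) = 668
Equilibrium: Y = 668 + 0.7Y + 1725.1
0.3Y = 2393.1, so Y = 2393.1/0.3 = 7977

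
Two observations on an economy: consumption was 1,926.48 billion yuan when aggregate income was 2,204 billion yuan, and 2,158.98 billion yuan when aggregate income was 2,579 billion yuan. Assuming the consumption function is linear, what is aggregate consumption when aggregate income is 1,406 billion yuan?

MPC = (2158.98 − 1926.48)/(2579 − 2204) = 232.5/375 = 0.62
a = 1926.48 − 0.62(2204) = 1926.48 − 1366.48 = 560
C = 560 + 0.62(1406) = 560 + 871.72 = 1431.72

C = 1431.72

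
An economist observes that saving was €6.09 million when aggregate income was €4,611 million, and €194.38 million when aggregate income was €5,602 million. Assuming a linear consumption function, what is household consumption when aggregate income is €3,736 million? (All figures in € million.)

MPS = ΔS/ΔY = (194.38 − 6.09)/(5602 − 4611) = 188.29/991 = 0.19
MPC = 1 − MPS = 0.81
Autonomous saving = 6.09 − 0.19(4611) = -870, so a = 870
C = 870 + 0.81(3736) = 870 + 3026.16 = 3896.16

C = 3896.16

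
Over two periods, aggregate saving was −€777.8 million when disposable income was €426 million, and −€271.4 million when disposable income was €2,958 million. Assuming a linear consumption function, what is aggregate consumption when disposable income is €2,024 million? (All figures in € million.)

MPS = ΔS/ΔY = (-271.4 − (-777.8))/(2958 − 426) = 506.4/2532 = 0.2
MPC = 1 − MPS = 0.8
Autonomous saving = -777.8 − 0.2(426) = -863, so a = 863
C = 863 + 0.8(2024) = 863 + 1619.2 = 2482.2

C = 2482.2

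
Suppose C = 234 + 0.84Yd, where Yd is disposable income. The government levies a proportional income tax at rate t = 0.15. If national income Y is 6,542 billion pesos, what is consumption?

Yd = (1 − 0.15)(6542) = 0.85(6542) = 5560.7
C = 234 + 0.84(5560.7) = 234 + 4670.988 = 4904.988

C = 4904.988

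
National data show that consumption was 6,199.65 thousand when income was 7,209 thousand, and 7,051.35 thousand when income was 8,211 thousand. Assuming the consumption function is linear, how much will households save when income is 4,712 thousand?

S = 634.8

MPC = (7051.35 − 6199.65)/(8211 − 7209) = 851.7/1002 = 0.85
a = 6199.65 − 0.85(7209) = 6199.65 − 6127.65 = 72
C = 72 + 0.85(4712) = 4077.2
S = 4712 − 4077.2 = 634.8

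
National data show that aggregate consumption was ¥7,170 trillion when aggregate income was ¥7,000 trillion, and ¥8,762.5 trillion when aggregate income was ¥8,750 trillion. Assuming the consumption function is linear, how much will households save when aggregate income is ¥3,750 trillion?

MPC = (8762.5 − 7170)/(8750 − 7000) = 1592.5/1750 = 0.91
a = 7170 − 0.91(7000) = 7170 − 6370 = 800
C = 800 + 0.91(3750) = 4212.5
S = 3750 − 4212.5 = -462.5

S = -462.5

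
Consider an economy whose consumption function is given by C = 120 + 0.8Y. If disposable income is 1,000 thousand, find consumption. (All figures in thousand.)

C = 120 + 0.8(1000) = 120 + 800 = 920

C = 920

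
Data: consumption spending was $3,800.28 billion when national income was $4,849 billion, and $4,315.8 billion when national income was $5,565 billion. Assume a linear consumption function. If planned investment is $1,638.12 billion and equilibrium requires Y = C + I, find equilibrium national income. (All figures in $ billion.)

MPC = (4315.8 − 3800.28)/(5565 − 4849) = 515.52/716 = 0.72
a = 3800.28 − 0.72(4849) = 309
Equilibrium: Y = 309 + 0.72Y + 1638.12
0.28Y = 1947.12, so Y = 1947.12/0.28 = 6954

Y = 6954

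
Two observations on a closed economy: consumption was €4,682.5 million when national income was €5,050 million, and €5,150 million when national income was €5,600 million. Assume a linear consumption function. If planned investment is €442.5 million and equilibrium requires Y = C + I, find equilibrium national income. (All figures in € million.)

MPC = (5150 − 4682.5)/(5600 − 5050) = 467.5/550 = 0.85
a = 4682.5 − 0.85(5050) = 390
Equilibrium: Y = 390 + 0.85Y + 442.5
0.15Y = 832.5, so Y = 832.5/0.15 = 5550

Y = 5550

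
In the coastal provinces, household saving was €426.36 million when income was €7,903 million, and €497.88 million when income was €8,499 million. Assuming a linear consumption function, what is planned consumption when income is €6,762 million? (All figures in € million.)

C = 6472.56

MPS = ΔS/ΔY = (497.88 − 426.36)/(8499 − 7903) = 71.52/596 = 0.12
MPC = 1 − MPS = 0.88
Autonomous saving = 426.36 − 0.12(7903) = -522, so a = 522
C = 522 + 0.88(6762) = 522 + 5950.56 = 6472.56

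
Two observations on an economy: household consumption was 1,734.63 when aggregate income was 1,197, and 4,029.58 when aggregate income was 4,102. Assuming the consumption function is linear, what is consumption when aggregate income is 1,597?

MPC = (4029.58 − 1734.63)/(4102 − 1197) = 2294.95/2905 = 0.79
a = 1734.63 − 0.79(1197) = 1734.63 − 945.63 = 789
C = 789 + 0.79(1597) = 789 + 1261.63 = 2050.63

C = 2050.63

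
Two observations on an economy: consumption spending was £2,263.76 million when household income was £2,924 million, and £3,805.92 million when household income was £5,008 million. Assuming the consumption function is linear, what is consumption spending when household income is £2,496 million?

MPC = (3805.92 − 2263.76)/(5008 − 2924) = 1542.16/2084 = 0.74
a = 2263.76 − 0.74(2924) = 2263.76 − 2163.76 = 100
C = 100 + 0.74(2496) = 100 + 1847.04 = 1947.04

C = 1947.04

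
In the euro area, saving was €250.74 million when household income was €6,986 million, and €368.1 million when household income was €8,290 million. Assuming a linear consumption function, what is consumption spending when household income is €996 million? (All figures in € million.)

MPS = ΔS/ΔY = (368.1 − 250.74)/(8290 − 6986) = 117.36/1304 = 0.09
MPC = 1 − MPS = 0.91
Autonomous saving = 250.74 − 0.09(6986) = -378, so a = 378
C = 378 + 0.91(996) = 378 + 906.36 = 1284.36

C = 1284.36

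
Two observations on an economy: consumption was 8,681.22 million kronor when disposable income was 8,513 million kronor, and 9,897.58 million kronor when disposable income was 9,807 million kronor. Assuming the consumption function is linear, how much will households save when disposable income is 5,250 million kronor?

MPC = (9897.58 − 8681.22)/(9807 − 8513) = 1216.36/1294 = 0.94
a = 8681.22 − 0.94(8513) = 8681.22 − 8002.22 = 679
C = 679 + 0.94(5250) = 5614
S = 5250 − 5614 = -364

S = -364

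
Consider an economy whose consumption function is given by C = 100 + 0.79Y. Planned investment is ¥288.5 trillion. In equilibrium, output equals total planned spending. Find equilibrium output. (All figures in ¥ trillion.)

Y = C + I = 100 + 0.79Y + 288.5
Y − 0.79Y = 388.5
0.21Y = 388.5, so Y = 388.5/0.21 = 1850

Y = 1850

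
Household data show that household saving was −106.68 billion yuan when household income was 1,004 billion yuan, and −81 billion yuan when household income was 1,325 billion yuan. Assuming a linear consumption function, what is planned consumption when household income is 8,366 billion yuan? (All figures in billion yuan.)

C = 7883.72

MPS = ΔS/ΔY = (-81 − (-106.68))/(1325 − 1004) = 25.68/321 = 0.08
MPC = 1 − MPS = 0.92
Autonomous saving = -106.68 − 0.08(1004) = -187, so a = 187
C = 187 + 0.92(8366) = 187 + 7696.72 = 7883.72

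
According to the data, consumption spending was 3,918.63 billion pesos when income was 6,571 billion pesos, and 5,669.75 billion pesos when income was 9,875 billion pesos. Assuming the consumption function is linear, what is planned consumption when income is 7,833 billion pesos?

MPC = (5669.75 − 3918.63)/(9875 − 6571) = 1751.12/3304 = 0.53
a = 3918.63 − 0.53(6571) = 3918.63 − 3482.63 = 436
C = 436 + 0.53(7833) = 436 + 4151.49 = 4587.49

C = 4587.49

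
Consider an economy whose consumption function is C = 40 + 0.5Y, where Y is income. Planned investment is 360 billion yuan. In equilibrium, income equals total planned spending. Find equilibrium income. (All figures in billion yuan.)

Y = 800

Y = C + I = 40 + 0.5Y + 360
Y − 0.5Y = 400
0.5Y = 400, so Y = 400/0.5 = 800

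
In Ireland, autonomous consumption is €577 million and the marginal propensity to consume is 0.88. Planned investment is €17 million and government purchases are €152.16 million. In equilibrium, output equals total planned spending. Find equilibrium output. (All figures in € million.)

Y = 6218

Y = C + I + G = 577 + 0.88Y + 17 + 152.16
Y − 0.88Y = 746.16
0.12Y = 746.16, so Y = 746.16/0.12 = 6218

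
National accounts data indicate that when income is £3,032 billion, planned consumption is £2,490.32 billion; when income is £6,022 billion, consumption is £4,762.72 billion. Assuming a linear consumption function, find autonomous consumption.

a = 186

MPC = ΔC/ΔY = (4762.72 − 2490.32)/(6022 − 3032) = 2272.4/2990 = 0.76
a = C − MPC·Y = 2490.32 − 0.76(3032) = 2490.32 − 2304.32 = 186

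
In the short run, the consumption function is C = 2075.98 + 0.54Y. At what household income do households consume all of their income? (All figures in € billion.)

Y = 4513

At break-even, C = Y: 2075.98 + 0.54Y = Y
0.46Y = 2075.98, so Y = 2075.98/0.46 = 4513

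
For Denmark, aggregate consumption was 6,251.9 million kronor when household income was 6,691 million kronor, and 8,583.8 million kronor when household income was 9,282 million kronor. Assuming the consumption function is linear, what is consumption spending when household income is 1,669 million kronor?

MPC = (8583.8 − 6251.9)/(9282 − 6691) = 2331.9/2591 = 0.9
a = 6251.9 − 0.9(6691) = 6251.9 − 6021.9 = 230
C = 230 + 0.9(1669) = 230 + 1502.1 = 1732.1

C = 1732.1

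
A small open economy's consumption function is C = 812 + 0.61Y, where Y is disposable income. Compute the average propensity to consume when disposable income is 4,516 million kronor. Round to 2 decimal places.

APC = 0.79

C = 812 + 0.61(4516) = 3566.76
APC = C/Y = 3566.76/4516 = 0.79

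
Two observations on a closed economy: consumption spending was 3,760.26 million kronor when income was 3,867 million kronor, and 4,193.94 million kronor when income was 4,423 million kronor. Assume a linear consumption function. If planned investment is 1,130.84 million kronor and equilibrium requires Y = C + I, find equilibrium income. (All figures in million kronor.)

MPC = (4193.94 − 3760.26)/(4423 − 3867) = 433.68/556 = 0.78
a = 3760.26 − 0.78(3867) = 744
Equilibrium: Y = 744 + 0.78Y + 1130.84
0.22Y = 1874.84, so Y = 1874.84/0.22 = 8522

Y = 8522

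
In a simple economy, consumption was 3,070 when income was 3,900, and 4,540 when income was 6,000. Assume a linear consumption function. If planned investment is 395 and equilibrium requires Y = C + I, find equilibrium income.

MPC = (4540 − 3070)/(6000 − 3900) = 1470/2100 = 0.7
a = 3070 − 0.7(3900) = 340
Equilibrium: Y = 340 + 0.7Y + 395
0.3Y = 735, so Y = 735/0.3 = 2450

Y = 2450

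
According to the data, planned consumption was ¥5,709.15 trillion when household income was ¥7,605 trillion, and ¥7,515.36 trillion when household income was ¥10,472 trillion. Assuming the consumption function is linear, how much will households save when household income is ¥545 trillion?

MPC = (7515.36 − 5709.15)/(10472 − 7605) = 1806.21/2867 = 0.63
a = 5709.15 − 0.63(7605) = 5709.15 − 4791.15 = 918
C = 918 + 0.63(545) = 1261.35
S = 545 − 1261.35 = -716.35

S = -716.35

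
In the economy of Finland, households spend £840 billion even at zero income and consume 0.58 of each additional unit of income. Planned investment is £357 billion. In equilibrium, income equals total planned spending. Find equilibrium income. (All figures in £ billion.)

Y = C + I = 840 + 0.58Y + 357
Y − 0.58Y = 1197
0.42Y = 1197, so Y = 1197/0.42 = 2850

Y = 2850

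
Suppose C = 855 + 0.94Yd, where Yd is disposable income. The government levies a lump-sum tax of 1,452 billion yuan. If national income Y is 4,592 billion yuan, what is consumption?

C = 3806.6

Yd = Y − T = 4592 − 1452 = 3140
C = 855 + 0.94(3140) = 855 + 2951.6 = 3806.6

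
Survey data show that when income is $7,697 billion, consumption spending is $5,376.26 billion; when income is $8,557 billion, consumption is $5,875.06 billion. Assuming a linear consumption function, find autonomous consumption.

MPC = ΔC/ΔY = (5875.06 − 5376.26)/(8557 − 7697) = 498.8/860 = 0.58
a = C − MPC·Y = 5376.26 − 0.58(7697) = 5376.26 − 4464.26 = 912

a = 912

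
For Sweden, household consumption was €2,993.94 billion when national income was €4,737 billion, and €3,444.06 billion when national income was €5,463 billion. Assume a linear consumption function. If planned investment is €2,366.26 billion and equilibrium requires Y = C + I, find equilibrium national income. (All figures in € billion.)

MPC = (3444.06 − 2993.94)/(5463 − 4737) = 450.12/726 = 0.62
a = 2993.94 − 0.62(4737) = 57
Equilibrium: Y = 57 + 0.62Y + 2366.26
0.38Y = 2423.26, so Y = 2423.26/0.38 = 6377

Y = 6377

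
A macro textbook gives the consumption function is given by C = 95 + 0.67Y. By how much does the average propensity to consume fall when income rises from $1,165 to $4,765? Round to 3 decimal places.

ΔAPC = 0.062

At Y = 1165: C = 95 + 0.67(1165) = 875.55, APC = 875.55/1165 = 0.7515
At Y = 4765: C = 3287.55, APC = 3287.55/4765 = 0.6899
Fall in APC = 0.7515 − 0.6899 = 0.0616 ≈ 0.062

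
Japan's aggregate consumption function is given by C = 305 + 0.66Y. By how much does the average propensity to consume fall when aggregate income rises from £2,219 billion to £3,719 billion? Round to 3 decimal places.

ΔAPC = 0.055

At Y = 2219: C = 305 + 0.66(2219) = 1769.54, APC = 1769.54/2219 = 0.7974
At Y = 3719: C = 2759.54, APC = 2759.54/3719 = 0.7420
Fall in APC = 0.7974 − 0.7420 = 0.0554 ≈ 0.055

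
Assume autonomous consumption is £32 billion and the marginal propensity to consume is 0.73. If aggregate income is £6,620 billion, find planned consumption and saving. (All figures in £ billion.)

C = 4864.6; S = 1755.4

C = 32 + 0.73(6620) = 32 + 4832.6 = 4864.6
S = Y − C = 6620 − 4864.6 = 1755.4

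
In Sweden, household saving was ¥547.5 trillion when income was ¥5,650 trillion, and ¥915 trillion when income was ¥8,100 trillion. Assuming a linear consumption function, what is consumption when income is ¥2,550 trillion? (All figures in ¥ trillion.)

C = 2467.5

MPS = ΔS/ΔY = (915 − 547.5)/(8100 − 5650) = 367.5/2450 = 0.15
MPC = 1 − MPS = 0.85
Autonomous saving = 547.5 − 0.15(5650) = -300, so a = 300
C = 300 + 0.85(2550) = 300 + 2167.5 = 2467.5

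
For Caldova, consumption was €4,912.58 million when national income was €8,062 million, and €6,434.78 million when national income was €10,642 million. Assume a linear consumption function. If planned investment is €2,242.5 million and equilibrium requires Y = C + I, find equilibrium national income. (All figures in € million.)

MPC = (6434.78 − 4912.58)/(10642 − 8062) = 1522.2/2580 = 0.59
a = 4912.58 − 0.59(8062) = 156
Equilibrium: Y = 156 + 0.59Y + 2242.5
0.41Y = 2398.5, so Y = 2398.5/0.41 = 5850

Y = 5850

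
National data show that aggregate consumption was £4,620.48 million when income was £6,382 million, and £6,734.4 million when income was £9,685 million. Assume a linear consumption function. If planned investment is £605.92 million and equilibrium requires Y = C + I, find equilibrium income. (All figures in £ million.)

MPC = (6734.4 − 4620.48)/(9685 − 6382) = 2113.92/3303 = 0.64
a = 4620.48 − 0.64(6382) = 536
Equilibrium: Y = 536 + 0.64Y + 605.92
0.36Y = 1141.92, so Y = 1141.92/0.36 = 3172

Y = 3172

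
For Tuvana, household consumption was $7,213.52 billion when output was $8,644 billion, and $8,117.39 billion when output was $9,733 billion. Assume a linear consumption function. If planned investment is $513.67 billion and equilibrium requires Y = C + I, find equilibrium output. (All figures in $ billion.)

MPC = (8117.39 − 7213.52)/(9733 − 8644) = 903.87/1089 = 0.83
a = 7213.52 − 0.83(8644) = 39
Equilibrium: Y = 39 + 0.83Y + 513.67
0.17Y = 552.67, so Y = 552.67/0.17 = 3251

Y = 3251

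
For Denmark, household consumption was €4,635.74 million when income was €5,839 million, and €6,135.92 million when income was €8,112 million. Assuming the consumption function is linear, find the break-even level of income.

Y = 2300

MPC = (6135.92 − 4635.74)/(8112 − 5839) = 1500.18/2273 = 0.66
a = 4635.74 − 0.66(5839) = 4635.74 − 3853.74 = 782
Break-even: Y = a/(1−MPC) = 782/0.34 = 2300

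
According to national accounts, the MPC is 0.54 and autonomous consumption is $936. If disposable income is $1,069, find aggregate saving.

C = 936 + 0.54(1069) = 936 + 577.26 = 1513.26
S = Y − C = 1069 − 1513.26 = -444.26

S = -444.26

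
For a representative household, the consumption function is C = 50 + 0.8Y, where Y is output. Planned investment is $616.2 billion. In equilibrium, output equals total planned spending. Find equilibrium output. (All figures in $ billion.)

Y = C + I = 50 + 0.8Y + 616.2
Y − 0.8Y = 666.2
0.2Y = 666.2, so Y = 666.2/0.2 = 3331

Y = 3331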